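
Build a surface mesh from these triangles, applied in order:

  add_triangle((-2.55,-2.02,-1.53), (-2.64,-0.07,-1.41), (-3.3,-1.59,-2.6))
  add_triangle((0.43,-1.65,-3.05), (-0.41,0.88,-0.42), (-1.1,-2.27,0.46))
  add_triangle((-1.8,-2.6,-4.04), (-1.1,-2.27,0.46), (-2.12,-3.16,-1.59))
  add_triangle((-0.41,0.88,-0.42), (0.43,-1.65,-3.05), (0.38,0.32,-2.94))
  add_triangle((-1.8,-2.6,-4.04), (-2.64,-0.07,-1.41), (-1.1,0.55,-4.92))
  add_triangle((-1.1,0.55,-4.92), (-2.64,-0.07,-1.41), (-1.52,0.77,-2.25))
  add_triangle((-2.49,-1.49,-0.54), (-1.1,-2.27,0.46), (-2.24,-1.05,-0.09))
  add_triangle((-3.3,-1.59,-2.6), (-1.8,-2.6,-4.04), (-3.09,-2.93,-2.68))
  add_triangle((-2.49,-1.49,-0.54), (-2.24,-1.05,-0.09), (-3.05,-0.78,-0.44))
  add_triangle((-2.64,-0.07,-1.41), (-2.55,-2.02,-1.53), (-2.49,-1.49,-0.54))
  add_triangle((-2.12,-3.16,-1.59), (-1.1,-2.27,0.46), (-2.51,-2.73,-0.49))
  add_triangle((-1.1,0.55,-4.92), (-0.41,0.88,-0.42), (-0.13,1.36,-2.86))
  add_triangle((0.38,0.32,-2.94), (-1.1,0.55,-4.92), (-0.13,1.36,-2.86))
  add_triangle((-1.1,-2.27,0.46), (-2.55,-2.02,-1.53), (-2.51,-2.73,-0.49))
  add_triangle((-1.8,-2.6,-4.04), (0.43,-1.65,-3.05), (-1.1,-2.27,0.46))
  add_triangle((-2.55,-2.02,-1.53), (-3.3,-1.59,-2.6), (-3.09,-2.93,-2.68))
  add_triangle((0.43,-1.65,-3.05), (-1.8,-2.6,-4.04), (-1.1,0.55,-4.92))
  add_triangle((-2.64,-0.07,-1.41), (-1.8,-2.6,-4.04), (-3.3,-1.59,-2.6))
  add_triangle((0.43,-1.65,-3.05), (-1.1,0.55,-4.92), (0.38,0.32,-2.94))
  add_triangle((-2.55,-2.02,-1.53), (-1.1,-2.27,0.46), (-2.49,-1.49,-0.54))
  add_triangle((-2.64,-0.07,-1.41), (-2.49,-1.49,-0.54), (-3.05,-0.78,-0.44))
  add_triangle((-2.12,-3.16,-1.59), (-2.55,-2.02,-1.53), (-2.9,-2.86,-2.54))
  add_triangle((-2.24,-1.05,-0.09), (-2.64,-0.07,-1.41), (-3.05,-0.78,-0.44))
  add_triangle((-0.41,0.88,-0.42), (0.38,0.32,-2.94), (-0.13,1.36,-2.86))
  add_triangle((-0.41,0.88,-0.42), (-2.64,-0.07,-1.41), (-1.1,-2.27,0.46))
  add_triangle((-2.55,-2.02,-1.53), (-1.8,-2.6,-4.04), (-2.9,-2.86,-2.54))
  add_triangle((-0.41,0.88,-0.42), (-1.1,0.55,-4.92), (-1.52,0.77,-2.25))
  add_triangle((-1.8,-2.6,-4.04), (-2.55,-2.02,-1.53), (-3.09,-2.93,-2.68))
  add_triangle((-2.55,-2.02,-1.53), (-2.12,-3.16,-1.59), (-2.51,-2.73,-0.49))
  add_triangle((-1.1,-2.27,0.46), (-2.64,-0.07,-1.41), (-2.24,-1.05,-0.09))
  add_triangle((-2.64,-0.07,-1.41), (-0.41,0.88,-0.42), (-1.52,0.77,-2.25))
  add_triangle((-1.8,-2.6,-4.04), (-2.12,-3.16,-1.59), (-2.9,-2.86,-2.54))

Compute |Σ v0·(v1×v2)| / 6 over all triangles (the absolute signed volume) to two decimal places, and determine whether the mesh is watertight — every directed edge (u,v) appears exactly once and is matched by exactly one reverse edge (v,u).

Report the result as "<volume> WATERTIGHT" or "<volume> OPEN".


26.23 WATERTIGHT

Per-triangle v0·(v1×v2)/6:
  t1: +0.6083
  t2: -1.1834
  t3: +0.5615
  t4: -0.4363
  t5: +5.6499
  t6: +1.1782
  t7: +0.3489
  t8: +1.8443
  t9: +0.1450
  t10: +0.7839
  t11: +0.7693
  t12: +0.6176
  t13: +0.8885
  t14: -0.2509
  t15: +2.8160
  t16: +0.4866
  t17: +4.2464
  t18: +1.0948
  t19: +1.6856
  t20: +0.7967
  t21: +0.5020
  t22: +0.4274
  t23: -0.1779
  t24: -0.0343
  t25: +0.2124
  t26: +0.3087
  t27: +0.5603
  t28: -0.1945
  t29: +0.7396
  t30: -0.6343
  t31: +0.4921
  t32: +1.3795
Σ = +26.2318 → |volume| = 26.23

Directed edges: 96 total, each appears once with its reverse present → watertight.


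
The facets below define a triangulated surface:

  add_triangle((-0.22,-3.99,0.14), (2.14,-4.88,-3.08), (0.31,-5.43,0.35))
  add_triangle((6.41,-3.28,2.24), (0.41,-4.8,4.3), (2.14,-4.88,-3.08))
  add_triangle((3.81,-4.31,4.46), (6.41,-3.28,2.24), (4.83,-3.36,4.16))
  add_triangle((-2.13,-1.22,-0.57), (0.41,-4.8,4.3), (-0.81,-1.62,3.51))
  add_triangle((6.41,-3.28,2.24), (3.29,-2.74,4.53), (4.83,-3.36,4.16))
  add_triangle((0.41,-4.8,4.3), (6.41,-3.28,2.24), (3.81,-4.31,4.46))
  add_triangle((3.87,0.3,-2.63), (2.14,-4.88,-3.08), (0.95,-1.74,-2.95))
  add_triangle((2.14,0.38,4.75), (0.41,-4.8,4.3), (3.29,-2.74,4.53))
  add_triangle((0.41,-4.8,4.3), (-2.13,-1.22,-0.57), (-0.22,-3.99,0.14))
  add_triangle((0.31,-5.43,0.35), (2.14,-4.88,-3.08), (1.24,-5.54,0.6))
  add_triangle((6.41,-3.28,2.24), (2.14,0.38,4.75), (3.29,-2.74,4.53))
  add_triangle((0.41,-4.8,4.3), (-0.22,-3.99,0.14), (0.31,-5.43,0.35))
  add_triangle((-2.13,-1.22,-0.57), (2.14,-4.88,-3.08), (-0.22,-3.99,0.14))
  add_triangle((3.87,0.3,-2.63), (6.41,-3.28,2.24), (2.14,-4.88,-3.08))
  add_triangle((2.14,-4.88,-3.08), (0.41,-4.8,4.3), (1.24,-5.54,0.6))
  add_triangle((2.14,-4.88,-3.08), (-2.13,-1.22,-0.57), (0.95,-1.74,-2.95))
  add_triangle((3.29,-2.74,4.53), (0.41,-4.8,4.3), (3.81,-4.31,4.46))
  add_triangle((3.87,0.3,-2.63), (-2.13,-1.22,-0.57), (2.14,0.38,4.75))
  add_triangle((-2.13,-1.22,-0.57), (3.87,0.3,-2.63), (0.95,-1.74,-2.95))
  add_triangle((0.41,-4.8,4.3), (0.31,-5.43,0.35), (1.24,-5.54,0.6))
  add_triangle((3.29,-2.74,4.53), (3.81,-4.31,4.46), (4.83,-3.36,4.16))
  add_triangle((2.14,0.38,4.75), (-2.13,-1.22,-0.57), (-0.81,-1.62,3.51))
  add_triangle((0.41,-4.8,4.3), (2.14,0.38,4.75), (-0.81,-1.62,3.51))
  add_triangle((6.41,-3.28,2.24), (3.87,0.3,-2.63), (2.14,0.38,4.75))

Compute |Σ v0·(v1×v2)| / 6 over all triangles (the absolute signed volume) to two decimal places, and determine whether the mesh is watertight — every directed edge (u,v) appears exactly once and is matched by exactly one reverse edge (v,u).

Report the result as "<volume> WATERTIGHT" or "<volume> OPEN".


151.76 WATERTIGHT

Per-triangle v0·(v1×v2)/6:
  t1: +1.5730
  t2: +35.5793
  t3: +3.2644
  t4: +4.9414
  t5: +0.4183
  t6: +4.8601
  t7: +5.5982
  t8: +8.8379
  t9: +5.3924
  t10: +3.2469
  t11: +9.8440
  t12: +1.6028
  t13: +5.4415
  t14: +25.4282
  t15: +1.4433
  t16: +3.9834
  t17: +4.2503
  t18: -3.9428
  t19: +0.7922
  t20: +3.3061
  t21: +1.8381
  t22: +0.5955
  t23: +7.4401
  t24: +16.0253
Σ = +151.7599 → |volume| = 151.76

Directed edges: 72 total, each appears once with its reverse present → watertight.


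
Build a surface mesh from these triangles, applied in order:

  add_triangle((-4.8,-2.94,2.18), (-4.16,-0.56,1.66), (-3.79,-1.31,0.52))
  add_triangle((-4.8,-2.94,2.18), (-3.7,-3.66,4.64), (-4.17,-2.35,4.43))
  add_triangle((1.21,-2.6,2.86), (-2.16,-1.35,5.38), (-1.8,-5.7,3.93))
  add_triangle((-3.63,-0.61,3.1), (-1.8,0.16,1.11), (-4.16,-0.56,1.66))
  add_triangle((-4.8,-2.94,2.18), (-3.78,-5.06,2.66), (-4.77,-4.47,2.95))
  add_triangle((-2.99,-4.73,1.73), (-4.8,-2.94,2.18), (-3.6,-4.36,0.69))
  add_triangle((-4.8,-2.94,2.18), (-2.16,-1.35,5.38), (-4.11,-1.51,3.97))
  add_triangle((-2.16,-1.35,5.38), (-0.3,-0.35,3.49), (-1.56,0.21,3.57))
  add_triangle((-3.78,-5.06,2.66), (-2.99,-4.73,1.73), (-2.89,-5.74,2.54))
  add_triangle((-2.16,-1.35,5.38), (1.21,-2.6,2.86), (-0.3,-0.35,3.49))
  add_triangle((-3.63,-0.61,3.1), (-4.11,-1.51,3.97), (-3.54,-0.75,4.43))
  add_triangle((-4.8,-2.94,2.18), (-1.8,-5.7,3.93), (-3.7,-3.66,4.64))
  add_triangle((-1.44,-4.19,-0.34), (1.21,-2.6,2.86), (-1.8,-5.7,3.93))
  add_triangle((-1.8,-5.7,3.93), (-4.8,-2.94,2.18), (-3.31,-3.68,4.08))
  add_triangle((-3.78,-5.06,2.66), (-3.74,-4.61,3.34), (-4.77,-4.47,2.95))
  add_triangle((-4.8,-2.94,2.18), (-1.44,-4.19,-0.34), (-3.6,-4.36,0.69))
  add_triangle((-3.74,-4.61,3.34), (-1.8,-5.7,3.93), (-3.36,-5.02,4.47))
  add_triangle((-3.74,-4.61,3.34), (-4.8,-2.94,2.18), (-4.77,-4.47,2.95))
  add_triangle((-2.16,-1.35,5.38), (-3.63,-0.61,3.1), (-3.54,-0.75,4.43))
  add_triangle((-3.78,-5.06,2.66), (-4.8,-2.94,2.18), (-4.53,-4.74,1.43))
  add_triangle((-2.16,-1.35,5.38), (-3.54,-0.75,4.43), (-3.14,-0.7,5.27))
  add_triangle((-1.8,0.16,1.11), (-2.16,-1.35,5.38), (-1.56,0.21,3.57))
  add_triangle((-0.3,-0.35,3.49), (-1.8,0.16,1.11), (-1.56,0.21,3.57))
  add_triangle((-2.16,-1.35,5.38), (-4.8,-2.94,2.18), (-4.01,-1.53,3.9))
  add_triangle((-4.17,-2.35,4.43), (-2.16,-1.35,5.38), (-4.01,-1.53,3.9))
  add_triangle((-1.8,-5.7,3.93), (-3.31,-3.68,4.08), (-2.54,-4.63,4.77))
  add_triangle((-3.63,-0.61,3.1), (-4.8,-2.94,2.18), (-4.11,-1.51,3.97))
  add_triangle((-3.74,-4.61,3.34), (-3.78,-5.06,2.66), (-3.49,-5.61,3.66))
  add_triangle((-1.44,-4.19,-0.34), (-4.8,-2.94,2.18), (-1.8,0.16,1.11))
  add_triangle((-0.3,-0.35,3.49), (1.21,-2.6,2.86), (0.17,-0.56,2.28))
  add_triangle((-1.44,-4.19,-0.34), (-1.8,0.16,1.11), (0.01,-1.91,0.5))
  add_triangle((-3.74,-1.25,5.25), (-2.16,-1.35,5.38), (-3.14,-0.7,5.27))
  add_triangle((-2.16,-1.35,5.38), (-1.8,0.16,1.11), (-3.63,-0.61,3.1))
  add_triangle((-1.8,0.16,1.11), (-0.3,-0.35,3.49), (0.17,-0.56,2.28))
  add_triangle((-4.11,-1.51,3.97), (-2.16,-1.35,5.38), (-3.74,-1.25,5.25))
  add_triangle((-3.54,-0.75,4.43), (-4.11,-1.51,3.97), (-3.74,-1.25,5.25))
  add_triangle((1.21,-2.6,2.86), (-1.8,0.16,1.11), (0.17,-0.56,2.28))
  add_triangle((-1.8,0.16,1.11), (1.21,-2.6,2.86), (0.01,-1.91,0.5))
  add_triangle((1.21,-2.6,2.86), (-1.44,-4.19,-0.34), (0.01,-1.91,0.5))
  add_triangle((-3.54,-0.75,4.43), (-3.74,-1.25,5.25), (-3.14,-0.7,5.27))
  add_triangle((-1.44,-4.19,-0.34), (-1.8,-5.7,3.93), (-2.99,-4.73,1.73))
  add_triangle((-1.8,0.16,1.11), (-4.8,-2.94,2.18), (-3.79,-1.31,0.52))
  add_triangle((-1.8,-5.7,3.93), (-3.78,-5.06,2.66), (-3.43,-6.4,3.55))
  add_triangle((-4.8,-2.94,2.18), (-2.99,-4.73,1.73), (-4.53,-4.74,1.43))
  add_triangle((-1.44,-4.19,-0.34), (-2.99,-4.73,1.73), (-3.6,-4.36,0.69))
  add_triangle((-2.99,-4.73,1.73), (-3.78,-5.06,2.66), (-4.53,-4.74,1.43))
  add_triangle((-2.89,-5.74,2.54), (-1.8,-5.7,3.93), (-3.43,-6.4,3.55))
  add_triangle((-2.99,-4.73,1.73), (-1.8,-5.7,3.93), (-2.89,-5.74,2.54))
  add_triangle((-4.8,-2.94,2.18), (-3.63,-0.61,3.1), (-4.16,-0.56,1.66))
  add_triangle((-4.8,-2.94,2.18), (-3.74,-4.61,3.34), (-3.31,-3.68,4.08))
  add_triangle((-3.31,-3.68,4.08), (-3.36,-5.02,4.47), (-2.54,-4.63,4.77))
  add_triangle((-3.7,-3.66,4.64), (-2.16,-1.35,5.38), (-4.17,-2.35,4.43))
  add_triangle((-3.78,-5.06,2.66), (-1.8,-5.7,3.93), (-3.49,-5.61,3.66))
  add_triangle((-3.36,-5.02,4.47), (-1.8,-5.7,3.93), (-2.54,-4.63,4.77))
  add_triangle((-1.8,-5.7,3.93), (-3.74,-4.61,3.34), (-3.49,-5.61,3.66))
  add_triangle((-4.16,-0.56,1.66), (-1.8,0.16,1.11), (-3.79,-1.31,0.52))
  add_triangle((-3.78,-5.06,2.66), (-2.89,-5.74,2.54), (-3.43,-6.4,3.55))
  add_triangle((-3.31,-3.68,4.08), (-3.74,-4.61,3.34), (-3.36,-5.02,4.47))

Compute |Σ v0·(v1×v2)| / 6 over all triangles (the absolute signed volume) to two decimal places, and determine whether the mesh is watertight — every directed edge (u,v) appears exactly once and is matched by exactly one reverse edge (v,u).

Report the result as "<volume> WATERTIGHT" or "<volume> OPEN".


60.21 OPEN

Per-triangle v0·(v1×v2)/6:
  t1: +1.7250
  t2: +3.3111
  t3: +10.3427
  t4: +0.4936
  t5: +0.5523
  t6: +2.8328
  t7: +3.5906
  t8: +1.1516
  t9: +0.6731
  t10: +2.9703
  t11: +0.6542
  t12: +7.4149
  t13: +6.1117
  t14: -5.3621
  t15: +0.9560
  t16: -0.7872
  t17: +1.9169
  t18: +0.5793
  t19: -0.5083
  t20: +2.8607
  t21: -0.6509
  t22: +1.2931
  t23: -0.3654
  t24: -3.3041
  t25: +1.5318
  t26: -1.6396
  t27: +1.5452
  t28: +0.7193
  t29: +0.2299
  t30: +0.2118
  t31: -1.3590
  t32: +0.8490
  t33: +0.7341
  t34: -0.2708
  t35: +0.9040
  t36: +0.5317
  t37: -1.1937
  t38: -1.6869
  t39: +0.4670
  t40: +0.3503
  t41: +4.4199
  t42: -1.4500
  t43: +0.6790
  t44: -2.0398
  t45: +2.1077
  t46: +1.1177
  t47: +1.0145
  t48: -0.4479
  t49: +2.6043
  t50: +2.6107
  t51: +0.8343
  t52: +3.3116
  t53: +0.9218
  t54: +1.6270
  t55: +0.7149
  t56: +0.0596
  t57: +0.7628
  t58: +0.9818
Σ = +60.2055 → |volume| = 60.21

Directed edges: 174 total; 6 unmatched, e.g. (-4.17,-2.35,4.43)→(-4.8,-2.94,2.18) → open.


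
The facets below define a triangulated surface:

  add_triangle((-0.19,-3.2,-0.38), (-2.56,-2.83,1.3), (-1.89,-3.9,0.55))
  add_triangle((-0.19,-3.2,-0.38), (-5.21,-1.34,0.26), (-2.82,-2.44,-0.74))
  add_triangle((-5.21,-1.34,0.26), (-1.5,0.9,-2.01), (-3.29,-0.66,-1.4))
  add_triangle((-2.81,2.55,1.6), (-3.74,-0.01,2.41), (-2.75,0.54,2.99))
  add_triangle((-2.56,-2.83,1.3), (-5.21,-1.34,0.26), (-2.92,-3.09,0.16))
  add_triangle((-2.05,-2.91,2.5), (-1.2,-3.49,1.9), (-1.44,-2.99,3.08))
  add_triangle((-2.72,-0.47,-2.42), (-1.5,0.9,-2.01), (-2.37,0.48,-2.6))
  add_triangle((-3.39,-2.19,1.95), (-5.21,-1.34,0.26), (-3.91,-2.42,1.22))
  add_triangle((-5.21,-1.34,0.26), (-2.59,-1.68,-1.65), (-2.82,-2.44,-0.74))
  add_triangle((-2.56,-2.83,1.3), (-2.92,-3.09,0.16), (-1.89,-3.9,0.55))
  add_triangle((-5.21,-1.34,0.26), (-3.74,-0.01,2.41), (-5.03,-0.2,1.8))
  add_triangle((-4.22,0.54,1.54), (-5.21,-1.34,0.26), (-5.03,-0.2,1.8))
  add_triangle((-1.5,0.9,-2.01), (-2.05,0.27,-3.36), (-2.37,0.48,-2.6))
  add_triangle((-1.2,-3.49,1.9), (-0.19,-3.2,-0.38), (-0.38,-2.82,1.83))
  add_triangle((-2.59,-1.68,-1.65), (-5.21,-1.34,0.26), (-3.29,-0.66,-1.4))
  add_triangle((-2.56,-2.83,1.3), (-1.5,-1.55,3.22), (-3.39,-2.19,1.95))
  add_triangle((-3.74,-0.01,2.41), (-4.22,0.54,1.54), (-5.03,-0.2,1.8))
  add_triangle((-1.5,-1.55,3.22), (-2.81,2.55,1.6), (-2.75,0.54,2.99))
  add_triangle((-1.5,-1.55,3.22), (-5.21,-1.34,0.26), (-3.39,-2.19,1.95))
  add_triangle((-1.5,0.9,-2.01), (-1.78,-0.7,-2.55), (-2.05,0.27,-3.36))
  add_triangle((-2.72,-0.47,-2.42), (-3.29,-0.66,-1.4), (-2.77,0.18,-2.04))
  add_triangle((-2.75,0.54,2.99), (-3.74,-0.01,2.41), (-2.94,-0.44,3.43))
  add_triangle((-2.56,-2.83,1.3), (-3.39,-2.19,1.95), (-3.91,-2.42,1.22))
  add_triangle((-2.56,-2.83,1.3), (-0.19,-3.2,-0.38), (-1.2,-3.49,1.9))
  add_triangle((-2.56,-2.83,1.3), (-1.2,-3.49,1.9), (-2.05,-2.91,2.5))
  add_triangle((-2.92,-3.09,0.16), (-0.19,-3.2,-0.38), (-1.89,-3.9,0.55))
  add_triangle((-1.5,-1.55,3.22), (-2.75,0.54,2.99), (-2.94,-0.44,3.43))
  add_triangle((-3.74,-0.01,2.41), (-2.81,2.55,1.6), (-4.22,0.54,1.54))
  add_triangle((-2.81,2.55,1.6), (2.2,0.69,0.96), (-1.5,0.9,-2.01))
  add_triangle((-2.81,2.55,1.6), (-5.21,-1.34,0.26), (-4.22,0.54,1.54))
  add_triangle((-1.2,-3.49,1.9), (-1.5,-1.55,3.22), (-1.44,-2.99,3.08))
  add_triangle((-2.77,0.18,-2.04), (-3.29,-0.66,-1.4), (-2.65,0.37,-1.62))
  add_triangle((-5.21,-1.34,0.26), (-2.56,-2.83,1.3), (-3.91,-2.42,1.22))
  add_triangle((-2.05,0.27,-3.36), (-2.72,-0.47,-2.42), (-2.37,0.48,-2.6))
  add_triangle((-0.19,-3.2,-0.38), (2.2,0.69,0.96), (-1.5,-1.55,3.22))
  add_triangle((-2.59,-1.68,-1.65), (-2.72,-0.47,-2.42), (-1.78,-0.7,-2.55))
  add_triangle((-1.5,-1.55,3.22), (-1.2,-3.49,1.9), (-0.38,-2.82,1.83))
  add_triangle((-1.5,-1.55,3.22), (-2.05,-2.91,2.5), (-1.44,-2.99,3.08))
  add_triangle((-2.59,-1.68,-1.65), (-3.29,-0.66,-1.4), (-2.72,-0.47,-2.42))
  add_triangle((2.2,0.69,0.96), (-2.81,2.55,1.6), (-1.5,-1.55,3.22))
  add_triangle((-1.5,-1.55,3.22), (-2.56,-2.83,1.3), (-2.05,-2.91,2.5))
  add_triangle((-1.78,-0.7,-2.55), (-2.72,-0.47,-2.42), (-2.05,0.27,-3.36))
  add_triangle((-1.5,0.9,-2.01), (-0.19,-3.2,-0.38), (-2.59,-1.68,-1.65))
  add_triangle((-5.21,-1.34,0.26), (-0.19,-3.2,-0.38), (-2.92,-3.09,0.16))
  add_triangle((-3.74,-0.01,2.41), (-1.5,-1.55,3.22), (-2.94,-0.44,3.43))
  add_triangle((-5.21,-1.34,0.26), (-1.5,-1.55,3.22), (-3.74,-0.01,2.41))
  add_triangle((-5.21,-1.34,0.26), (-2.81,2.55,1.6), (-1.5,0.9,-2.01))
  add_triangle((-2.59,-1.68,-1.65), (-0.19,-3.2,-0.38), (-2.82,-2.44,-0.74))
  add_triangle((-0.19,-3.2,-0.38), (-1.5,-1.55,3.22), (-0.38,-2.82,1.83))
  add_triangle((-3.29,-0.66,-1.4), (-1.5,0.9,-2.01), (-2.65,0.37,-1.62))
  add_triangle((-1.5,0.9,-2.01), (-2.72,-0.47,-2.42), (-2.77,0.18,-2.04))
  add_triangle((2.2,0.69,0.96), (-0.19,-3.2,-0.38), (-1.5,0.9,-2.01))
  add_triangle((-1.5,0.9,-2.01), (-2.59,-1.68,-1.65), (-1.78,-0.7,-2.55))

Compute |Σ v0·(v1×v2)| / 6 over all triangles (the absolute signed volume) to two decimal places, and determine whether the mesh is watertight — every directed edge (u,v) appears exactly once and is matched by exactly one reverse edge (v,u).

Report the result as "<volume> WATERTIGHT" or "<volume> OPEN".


Per-triangle v0·(v1×v2)/6:
  t1: +0.1546
  t2: +1.8300
  t3: +1.4094
  t4: +2.0135
  t5: +2.3539
  t6: +0.6670
  t7: -0.0141
  t8: +1.0141
  t9: +1.8738
  t10: +1.0461
  t11: +0.8312
  t12: +0.9236
  t13: +0.2826
  t14: +0.8839
  t15: +1.6647
  t16: +1.6231
  t17: +0.6324
  t18: +0.2251
  t19: +1.7995
  t20: -0.2314
  t21: +0.4736
  t22: +0.8520
  t23: +0.6942
  t24: +2.0863
  t25: +0.9922
  t26: +1.0126
  t27: +0.5436
  t28: +1.8076
  t29: +3.1255
  t30: +1.7177
  t31: -0.2475
  t32: +0.2272
  t33: +0.4929
  t34: +0.4804
  t35: +4.5791
  t36: +0.6563
  t37: +0.9807
  t38: +0.7115
  t39: +0.8261
  t40: +5.9935
  t41: +0.7426
  t42: +0.5467
  t43: +1.6098
  t44: +0.8301
  t45: +0.8727
  t46: +4.8474
  t47: +7.5546
  t48: +1.4715
  t49: -1.2397
  t50: -0.3539
  t51: +0.4247
  t52: +1.7101
  t53: -0.9379
Σ = +67.0668 → |volume| = 67.07

Directed edges: 159 total; 3 unmatched, e.g. (-2.65,0.37,-1.62)→(-2.77,0.18,-2.04) → open.

67.07 OPEN


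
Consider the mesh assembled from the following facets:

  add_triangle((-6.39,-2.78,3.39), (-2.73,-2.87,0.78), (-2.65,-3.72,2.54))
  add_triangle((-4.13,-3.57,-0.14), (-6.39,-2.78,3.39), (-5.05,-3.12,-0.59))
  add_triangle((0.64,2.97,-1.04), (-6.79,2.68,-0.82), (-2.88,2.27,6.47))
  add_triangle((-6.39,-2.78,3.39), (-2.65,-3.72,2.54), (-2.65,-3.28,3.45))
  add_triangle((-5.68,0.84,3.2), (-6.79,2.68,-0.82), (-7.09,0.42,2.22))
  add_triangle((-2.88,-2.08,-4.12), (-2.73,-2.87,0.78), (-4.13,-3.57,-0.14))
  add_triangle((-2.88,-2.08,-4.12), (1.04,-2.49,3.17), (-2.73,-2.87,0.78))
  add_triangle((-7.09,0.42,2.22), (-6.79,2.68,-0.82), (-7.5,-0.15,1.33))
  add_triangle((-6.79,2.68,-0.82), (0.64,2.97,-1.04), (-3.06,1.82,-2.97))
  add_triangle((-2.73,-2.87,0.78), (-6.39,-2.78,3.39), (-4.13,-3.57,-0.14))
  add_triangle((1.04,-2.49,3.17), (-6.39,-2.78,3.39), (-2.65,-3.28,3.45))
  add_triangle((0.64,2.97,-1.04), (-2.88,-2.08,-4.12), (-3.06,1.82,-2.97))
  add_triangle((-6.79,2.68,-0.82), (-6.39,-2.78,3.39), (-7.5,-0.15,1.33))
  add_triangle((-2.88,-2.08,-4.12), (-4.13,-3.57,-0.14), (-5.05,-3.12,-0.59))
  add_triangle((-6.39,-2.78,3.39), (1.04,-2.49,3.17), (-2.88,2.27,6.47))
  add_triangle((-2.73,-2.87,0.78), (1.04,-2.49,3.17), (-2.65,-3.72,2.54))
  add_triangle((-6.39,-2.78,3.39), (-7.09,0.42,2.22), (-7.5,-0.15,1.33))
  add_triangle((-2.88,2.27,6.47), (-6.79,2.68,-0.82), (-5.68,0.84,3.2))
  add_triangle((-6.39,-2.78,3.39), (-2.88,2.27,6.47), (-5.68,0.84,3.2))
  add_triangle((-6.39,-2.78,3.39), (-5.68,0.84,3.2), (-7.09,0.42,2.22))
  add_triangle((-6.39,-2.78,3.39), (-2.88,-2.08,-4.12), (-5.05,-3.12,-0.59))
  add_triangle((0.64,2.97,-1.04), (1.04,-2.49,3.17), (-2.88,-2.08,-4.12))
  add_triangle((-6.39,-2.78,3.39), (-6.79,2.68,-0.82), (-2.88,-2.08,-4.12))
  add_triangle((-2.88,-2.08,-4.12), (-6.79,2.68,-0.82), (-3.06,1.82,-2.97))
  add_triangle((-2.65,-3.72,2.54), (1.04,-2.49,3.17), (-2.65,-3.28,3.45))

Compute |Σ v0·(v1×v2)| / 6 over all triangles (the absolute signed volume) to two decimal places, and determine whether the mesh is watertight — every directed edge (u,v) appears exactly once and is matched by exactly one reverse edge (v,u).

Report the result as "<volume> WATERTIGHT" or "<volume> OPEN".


Per-triangle v0·(v1×v2)/6:
  t1: +3.8591
  t2: +3.8823
  t3: +26.2969
  t4: +3.0194
  t5: +5.5790
  t6: +1.1666
  t7: +6.5639
  t8: +4.8099
  t9: +8.7096
  t10: +2.9143
  t11: +2.0254
  t12: +5.4771
  t13: -1.2331
  t14: +3.3297
  t15: +29.4510
  t16: +1.4332
  t17: +4.7765
  t18: +15.7999
  t19: +16.7272
  t20: +6.1321
  t21: +2.6723
  t22: +1.0174
  t23: +37.7837
  t24: +12.0799
  t25: +2.3973
Σ = +206.6702 → |volume| = 206.67

Directed edges: 75 total; 3 unmatched, e.g. (-2.88,2.27,6.47)→(0.64,2.97,-1.04) → open.

206.67 OPEN


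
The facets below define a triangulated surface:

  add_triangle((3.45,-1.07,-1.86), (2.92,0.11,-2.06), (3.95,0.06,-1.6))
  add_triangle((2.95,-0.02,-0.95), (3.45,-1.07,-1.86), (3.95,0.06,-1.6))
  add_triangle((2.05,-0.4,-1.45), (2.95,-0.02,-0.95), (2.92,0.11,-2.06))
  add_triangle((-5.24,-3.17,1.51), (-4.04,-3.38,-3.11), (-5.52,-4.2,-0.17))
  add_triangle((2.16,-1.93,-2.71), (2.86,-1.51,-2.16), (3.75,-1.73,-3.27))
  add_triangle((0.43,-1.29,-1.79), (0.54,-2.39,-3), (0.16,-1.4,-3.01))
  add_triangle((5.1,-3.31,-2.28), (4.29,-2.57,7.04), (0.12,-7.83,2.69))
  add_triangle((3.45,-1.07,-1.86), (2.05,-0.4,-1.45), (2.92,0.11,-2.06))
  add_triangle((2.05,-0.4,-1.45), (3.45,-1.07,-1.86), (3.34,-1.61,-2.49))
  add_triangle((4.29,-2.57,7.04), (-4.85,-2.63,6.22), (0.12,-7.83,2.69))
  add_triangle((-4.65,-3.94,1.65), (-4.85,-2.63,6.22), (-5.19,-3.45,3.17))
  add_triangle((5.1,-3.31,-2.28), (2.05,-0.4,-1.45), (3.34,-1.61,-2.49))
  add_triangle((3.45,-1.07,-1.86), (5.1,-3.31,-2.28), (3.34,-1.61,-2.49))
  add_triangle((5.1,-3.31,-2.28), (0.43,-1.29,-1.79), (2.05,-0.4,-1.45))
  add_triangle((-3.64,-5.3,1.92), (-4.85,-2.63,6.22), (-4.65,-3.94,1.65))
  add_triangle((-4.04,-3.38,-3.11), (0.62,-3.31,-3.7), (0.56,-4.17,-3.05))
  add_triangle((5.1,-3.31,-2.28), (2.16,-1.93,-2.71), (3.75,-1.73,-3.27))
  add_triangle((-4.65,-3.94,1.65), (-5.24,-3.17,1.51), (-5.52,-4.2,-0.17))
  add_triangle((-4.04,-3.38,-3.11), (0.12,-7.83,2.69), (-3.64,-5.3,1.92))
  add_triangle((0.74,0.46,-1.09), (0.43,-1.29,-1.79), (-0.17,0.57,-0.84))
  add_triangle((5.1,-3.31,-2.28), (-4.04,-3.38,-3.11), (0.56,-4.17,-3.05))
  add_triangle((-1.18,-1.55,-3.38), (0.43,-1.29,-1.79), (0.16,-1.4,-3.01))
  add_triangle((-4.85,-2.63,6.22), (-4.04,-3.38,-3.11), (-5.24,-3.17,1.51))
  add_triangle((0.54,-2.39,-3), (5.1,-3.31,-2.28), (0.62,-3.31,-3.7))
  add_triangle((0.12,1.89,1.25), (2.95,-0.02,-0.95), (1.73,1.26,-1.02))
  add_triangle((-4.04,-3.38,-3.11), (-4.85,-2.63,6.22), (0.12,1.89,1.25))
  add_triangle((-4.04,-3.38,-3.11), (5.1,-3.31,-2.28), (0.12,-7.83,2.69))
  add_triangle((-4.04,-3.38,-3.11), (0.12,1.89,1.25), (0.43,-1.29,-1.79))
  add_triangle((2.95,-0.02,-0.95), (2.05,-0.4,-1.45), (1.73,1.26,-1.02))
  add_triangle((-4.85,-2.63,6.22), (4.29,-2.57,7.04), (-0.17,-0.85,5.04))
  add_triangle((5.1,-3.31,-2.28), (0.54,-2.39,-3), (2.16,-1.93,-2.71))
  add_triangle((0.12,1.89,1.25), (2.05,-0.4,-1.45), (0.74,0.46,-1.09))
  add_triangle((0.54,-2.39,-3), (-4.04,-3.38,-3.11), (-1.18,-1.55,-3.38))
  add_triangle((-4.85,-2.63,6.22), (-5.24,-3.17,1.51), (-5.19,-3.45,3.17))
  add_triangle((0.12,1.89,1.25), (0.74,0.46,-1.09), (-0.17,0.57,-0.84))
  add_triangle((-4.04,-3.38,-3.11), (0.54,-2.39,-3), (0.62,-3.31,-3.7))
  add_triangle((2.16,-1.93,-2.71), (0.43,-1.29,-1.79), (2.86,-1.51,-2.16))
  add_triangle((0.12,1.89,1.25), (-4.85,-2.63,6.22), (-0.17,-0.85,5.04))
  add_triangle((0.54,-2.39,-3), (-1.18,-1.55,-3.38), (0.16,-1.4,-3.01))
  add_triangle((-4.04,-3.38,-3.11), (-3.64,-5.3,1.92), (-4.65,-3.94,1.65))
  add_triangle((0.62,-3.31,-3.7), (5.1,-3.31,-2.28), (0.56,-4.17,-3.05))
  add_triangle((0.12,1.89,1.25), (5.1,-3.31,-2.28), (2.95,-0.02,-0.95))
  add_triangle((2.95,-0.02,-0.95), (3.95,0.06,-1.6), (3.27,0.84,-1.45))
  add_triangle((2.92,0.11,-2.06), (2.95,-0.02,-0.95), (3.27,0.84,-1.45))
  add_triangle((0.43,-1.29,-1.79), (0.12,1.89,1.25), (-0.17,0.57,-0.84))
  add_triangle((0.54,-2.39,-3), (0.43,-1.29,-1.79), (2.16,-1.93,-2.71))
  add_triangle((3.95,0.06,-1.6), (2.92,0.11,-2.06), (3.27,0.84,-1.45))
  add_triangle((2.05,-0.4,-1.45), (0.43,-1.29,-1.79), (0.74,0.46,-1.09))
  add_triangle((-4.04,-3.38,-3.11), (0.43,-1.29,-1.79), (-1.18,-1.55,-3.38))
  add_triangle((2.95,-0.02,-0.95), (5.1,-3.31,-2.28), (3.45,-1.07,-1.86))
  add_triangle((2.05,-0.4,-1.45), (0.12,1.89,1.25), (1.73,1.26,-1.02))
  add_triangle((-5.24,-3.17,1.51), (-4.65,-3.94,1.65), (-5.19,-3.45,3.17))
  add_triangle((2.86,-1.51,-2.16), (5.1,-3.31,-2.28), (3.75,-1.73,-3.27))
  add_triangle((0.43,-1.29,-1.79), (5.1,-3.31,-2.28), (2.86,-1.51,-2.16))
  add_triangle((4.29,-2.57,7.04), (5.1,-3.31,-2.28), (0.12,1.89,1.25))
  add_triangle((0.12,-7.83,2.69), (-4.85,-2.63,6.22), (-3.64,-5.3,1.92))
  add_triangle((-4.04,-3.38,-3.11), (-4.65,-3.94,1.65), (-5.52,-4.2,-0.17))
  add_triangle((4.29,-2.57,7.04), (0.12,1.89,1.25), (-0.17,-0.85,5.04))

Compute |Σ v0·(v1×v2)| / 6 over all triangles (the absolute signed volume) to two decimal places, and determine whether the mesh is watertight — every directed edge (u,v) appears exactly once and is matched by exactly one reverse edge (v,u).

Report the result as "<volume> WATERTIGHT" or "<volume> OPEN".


Per-triangle v0·(v1×v2)/6:
  t1: +0.6682
  t2: +0.2007
  t3: -0.2630
  t4: +1.7733
  t5: -0.2933
  t6: +0.0798
  t7: +59.5259
  t8: +0.1355
  t9: +0.2073
  t10: +68.7842
  t11: +1.7808
  t12: -0.5355
  t13: +0.8400
  t14: +1.7222
  t15: +8.4464
  t16: +4.0725
  t17: +1.7589
  t18: +1.9658
  t19: +21.2714
  t20: +0.3058
  t21: -1.6234
  t22: -0.3083
  t23: -2.8068
  t24: +0.8840
  t25: +1.2361
  t26: +10.8812
  t27: +46.3911
  t28: +1.2699
  t29: +0.5817
  t30: +11.4021
  t31: +1.7857
  t32: +0.6461
  t33: +3.4351
  t34: +1.7513
  t35: +0.3630
  t36: +0.8126
  t37: +0.0049
  t38: +7.9731
  t39: +0.6742
  t40: +7.7813
  t41: +4.1555
  t42: +1.4825
  t43: +0.1221
  t44: -0.4493
  t45: -0.2571
  t46: +0.1014
  t47: +0.4510
  t48: +0.5403
  t49: -1.9418
  t50: +0.8781
  t51: -0.5955
  t52: +1.5639
  t53: -0.0584
  t54: -1.2276
  t55: +14.7464
  t56: +25.1848
  t57: +1.6090
  t58: +8.1779
Σ = +320.0651 → |volume| = 320.07

Directed edges: 174 total, each appears once with its reverse present → watertight.

320.07 WATERTIGHT


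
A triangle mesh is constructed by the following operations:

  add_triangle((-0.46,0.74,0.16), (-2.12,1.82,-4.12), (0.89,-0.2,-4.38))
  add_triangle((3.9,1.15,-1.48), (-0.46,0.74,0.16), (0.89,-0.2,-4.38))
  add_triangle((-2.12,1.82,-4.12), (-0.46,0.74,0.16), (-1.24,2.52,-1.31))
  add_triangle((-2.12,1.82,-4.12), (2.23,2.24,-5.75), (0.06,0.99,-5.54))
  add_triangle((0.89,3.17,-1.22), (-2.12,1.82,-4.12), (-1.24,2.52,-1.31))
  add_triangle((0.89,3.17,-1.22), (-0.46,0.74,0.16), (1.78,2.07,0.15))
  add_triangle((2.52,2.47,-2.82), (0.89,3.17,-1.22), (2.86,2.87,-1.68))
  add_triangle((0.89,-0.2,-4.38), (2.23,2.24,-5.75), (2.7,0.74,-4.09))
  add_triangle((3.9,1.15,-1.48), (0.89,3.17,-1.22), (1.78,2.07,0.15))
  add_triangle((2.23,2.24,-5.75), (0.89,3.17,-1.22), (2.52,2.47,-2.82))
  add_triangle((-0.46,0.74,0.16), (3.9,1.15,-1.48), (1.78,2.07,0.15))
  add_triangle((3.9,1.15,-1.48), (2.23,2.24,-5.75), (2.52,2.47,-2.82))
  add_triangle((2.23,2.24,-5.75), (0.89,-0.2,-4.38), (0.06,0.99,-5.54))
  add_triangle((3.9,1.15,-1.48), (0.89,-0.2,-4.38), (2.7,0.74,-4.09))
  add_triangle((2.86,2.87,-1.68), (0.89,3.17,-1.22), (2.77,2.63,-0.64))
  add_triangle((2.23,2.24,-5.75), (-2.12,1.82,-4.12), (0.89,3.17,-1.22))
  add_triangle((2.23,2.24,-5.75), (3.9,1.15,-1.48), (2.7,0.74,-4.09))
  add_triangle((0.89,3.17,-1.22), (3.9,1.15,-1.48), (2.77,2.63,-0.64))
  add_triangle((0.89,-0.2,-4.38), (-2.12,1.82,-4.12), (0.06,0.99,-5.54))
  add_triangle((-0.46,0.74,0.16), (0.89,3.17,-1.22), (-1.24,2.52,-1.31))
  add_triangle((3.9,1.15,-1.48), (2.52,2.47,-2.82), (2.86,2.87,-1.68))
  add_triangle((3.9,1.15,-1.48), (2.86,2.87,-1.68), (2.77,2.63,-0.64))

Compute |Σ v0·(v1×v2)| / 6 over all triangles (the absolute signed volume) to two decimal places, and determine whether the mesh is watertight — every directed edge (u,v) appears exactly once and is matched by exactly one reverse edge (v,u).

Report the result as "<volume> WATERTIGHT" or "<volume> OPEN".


Per-triangle v0·(v1×v2)/6:
  t1: -0.9550
  t2: -2.3051
  t3: +0.4079
  t4: +4.5925
  t5: +3.0457
  t6: +0.6157
  t7: +1.4736
  t8: +2.6961
  t9: +2.4462
  t10: +3.1356
  t11: -0.4845
  t12: +3.5875
  t13: +2.9102
  t14: +0.7739
  t15: +1.0216
  t16: +9.6870
  t17: +3.3320
  t18: -1.8169
  t19: +1.1210
  t20: +0.5777
  t21: +1.7876
  t22: +1.2425
Σ = +38.8926 → |volume| = 38.89

Directed edges: 66 total, each appears once with its reverse present → watertight.

38.89 WATERTIGHT


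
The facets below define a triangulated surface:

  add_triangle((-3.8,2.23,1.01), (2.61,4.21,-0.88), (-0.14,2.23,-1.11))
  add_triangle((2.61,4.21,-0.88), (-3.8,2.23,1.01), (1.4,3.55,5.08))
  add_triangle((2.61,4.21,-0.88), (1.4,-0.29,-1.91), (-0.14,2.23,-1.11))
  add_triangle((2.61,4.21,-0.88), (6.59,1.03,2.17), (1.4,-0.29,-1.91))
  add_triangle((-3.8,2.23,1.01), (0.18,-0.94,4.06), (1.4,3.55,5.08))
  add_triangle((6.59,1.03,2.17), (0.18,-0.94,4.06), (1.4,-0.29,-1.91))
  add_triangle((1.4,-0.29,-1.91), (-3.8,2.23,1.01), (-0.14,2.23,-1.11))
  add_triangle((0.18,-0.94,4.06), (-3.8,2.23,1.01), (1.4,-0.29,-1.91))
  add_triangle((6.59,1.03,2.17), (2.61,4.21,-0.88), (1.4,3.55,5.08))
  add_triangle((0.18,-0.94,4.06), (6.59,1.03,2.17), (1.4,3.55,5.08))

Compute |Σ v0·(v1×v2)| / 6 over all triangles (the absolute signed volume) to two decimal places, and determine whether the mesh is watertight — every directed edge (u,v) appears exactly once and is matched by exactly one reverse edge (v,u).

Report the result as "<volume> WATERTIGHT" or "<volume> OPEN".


103.30 WATERTIGHT

Per-triangle v0·(v1×v2)/6:
  t1: +3.9183
  t2: +20.3417
  t3: +2.8189
  t4: +10.8732
  t5: +14.2543
  t6: +4.7570
  t7: +1.7058
  t8: -0.5703
  t9: +25.6528
  t10: +19.5492
Σ = +103.3009 → |volume| = 103.30

Directed edges: 30 total, each appears once with its reverse present → watertight.


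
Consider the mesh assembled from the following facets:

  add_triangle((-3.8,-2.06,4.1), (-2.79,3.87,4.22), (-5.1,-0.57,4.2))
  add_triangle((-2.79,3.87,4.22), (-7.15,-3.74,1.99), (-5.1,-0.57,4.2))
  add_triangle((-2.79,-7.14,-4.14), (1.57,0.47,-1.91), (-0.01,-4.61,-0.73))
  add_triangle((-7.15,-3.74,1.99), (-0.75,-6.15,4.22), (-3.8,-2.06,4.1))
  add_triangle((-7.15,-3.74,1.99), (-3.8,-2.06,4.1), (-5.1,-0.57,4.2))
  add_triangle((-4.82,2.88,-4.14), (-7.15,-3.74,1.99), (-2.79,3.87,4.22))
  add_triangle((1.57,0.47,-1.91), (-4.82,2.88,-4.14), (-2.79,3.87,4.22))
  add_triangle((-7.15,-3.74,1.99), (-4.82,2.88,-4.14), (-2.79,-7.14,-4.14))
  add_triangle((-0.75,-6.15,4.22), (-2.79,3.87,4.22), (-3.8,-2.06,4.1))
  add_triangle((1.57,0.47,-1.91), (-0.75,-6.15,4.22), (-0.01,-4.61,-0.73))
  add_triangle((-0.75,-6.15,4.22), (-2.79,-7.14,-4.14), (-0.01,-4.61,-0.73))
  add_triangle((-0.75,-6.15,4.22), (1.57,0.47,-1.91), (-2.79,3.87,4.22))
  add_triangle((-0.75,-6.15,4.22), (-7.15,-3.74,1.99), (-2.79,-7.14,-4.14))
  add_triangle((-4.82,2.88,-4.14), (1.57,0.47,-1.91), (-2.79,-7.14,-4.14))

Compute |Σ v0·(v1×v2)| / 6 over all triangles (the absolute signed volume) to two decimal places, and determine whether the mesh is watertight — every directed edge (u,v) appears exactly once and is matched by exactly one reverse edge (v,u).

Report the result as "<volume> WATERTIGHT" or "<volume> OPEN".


315.59 WATERTIGHT

Per-triangle v0·(v1×v2)/6:
  t1: +6.1221
  t2: +9.0511
  t3: +7.8581
  t4: +20.5289
  t5: +7.8448
  t6: +56.9761
  t7: +13.2508
  t8: +68.7515
  t9: +16.0275
  t10: +5.1380
  t11: +12.7753
  t12: +5.3527
  t13: +60.8873
  t14: +25.0262
Σ = +315.5904 → |volume| = 315.59

Directed edges: 42 total, each appears once with its reverse present → watertight.


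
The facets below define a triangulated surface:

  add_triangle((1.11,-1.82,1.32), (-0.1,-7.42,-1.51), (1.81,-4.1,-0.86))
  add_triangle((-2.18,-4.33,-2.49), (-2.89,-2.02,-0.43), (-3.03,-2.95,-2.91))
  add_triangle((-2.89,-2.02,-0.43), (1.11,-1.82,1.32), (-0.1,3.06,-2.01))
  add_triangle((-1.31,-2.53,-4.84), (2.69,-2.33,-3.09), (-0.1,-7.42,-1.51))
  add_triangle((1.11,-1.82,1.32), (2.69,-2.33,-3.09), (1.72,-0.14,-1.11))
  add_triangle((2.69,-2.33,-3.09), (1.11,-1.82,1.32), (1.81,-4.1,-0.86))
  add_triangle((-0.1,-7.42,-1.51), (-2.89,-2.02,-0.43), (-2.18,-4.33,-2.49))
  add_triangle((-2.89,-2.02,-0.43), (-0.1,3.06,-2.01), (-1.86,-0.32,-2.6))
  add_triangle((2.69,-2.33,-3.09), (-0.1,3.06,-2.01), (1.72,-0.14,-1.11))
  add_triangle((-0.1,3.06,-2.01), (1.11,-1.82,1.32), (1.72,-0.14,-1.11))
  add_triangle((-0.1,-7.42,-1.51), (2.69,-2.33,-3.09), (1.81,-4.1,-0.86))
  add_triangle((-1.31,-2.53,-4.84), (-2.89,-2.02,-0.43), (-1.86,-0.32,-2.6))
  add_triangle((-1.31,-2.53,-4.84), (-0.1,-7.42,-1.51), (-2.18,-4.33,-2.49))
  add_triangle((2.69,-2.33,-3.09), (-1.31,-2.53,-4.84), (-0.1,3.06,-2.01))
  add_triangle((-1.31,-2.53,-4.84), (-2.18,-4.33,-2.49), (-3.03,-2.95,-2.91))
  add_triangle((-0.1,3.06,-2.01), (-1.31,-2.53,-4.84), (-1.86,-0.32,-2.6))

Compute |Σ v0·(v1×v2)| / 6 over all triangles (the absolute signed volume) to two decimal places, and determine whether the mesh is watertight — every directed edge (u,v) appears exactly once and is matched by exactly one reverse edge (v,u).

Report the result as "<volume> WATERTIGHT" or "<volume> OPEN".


Per-triangle v0·(v1×v2)/6:
  t1: +3.9352
  t2: +2.4560
  t3: -0.7536
  t4: +18.6835
  t5: +1.9037
  t6: +2.4769
  t7: +5.6461
  t8: +2.5606
  t9: +2.4400
  t10: +0.7529
  t11: +5.9477
  t12: +3.9993
  t13: +8.8096
  t14: +11.9492
  t15: +3.7420
  t16: +4.2064
Σ = +78.7555 → |volume| = 78.76

Directed edges: 48 total; 6 unmatched, e.g. (1.11,-1.82,1.32)→(-0.1,-7.42,-1.51) → open.

78.76 OPEN


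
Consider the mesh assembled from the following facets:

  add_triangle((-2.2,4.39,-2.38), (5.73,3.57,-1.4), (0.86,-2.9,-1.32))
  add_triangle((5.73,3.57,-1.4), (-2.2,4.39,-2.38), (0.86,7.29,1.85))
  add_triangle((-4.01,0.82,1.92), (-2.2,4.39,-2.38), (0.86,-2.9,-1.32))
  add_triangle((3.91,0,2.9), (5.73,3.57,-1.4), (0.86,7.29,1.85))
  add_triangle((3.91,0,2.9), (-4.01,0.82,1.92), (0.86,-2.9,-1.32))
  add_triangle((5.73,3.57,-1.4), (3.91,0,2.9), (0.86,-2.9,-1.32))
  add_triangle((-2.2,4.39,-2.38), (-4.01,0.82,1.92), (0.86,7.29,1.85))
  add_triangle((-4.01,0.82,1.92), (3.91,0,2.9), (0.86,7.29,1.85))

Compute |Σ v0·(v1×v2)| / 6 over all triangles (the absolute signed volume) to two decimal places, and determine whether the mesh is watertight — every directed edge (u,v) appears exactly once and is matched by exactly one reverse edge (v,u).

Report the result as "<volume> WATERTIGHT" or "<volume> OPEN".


Per-triangle v0·(v1×v2)/6:
  t1: +15.6789
  t2: +30.1524
  t3: +8.6426
  t4: +29.6606
  t5: +8.2030
  t6: +15.2322
  t7: +23.0874
  t8: +22.6028
Σ = +153.2597 → |volume| = 153.26

Directed edges: 24 total, each appears once with its reverse present → watertight.

153.26 WATERTIGHT


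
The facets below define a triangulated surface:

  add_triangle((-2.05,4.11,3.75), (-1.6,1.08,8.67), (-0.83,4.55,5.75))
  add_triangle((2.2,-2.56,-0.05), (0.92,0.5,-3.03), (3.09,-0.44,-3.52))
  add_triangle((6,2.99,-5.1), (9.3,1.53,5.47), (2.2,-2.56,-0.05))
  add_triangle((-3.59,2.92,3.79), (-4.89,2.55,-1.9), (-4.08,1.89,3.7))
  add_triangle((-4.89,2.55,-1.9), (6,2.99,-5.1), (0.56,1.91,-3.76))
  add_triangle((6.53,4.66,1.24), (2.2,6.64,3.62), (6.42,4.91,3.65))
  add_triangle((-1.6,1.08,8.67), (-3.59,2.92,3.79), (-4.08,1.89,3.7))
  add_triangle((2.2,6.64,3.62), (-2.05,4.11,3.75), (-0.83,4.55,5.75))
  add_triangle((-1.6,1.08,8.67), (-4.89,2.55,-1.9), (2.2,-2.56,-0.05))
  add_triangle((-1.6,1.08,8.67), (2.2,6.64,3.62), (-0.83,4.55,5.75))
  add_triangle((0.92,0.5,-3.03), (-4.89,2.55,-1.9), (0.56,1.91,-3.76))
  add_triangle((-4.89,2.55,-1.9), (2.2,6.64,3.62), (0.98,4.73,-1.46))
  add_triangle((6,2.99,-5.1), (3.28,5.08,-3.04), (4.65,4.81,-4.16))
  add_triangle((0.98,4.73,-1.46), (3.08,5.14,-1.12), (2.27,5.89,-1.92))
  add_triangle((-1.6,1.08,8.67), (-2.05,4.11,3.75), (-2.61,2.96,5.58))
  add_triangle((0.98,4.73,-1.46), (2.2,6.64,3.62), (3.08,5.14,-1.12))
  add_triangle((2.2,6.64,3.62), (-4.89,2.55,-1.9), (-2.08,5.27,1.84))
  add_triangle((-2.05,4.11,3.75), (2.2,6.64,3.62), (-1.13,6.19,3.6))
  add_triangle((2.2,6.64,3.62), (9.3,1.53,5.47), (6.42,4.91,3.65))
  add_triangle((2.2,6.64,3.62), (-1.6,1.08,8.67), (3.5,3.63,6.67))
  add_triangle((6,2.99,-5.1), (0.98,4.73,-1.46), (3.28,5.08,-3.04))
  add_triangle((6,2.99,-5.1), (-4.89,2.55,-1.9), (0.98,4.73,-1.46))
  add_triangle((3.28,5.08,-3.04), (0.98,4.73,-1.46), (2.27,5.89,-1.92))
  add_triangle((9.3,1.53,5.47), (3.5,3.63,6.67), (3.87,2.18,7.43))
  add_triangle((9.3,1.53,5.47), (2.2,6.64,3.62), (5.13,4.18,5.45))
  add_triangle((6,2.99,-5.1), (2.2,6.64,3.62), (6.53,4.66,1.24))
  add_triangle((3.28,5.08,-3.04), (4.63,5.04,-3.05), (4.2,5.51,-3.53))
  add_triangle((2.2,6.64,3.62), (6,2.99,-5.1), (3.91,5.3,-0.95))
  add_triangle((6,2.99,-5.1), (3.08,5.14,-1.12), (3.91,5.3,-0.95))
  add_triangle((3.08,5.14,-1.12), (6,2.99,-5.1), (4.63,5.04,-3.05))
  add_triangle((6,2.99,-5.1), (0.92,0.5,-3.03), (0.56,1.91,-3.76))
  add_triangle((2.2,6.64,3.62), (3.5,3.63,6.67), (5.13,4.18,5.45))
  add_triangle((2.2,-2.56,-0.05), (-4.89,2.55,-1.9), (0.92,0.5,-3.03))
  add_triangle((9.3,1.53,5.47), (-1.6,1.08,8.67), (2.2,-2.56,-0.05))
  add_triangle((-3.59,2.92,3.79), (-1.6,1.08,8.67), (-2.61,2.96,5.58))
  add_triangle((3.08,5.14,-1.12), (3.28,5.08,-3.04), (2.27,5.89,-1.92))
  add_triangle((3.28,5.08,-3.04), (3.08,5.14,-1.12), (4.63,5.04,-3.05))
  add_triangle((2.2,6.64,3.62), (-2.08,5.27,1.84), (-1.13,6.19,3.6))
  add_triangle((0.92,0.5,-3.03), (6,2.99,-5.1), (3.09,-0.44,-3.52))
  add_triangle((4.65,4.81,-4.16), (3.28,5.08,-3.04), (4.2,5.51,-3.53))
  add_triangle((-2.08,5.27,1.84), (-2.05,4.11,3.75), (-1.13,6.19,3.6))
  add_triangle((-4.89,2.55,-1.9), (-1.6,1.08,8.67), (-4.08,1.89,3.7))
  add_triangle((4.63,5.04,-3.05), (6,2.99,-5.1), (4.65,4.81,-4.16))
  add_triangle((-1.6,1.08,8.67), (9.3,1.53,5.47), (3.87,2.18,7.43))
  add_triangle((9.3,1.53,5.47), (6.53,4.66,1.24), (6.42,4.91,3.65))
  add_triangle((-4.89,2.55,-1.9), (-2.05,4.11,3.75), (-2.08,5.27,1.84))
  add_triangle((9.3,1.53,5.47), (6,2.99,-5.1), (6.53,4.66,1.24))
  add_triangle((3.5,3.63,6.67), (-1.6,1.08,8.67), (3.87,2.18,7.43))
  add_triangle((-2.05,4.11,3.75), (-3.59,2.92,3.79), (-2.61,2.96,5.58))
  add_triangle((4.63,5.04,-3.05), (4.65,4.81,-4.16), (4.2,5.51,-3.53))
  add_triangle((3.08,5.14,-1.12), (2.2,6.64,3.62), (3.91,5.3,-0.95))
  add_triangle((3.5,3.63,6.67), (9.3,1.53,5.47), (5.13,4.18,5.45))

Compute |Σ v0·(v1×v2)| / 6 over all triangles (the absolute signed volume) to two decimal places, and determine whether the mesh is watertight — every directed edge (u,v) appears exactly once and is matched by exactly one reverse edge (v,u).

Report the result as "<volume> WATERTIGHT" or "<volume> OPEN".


Per-triangle v0·(v1×v2)/6:
  t1: +8.7394
  t2: +1.4951
  t3: +43.2533
  t4: +5.5179
  t5: +6.4991
  t6: +12.2685
  t7: +6.0473
  t8: +8.4399
  t9: +10.5173
  t10: +13.8212
  t11: +2.9032
  t12: +23.4941
  t13: -0.0868
  t14: +0.5480
  t15: +3.8740
  t16: +8.7031
  t17: +7.3747
  t18: +4.4623
  t19: +15.1210
  t20: +30.7089
  t21: +1.0914
  t22: +22.5627
  t23: +1.0390
  t24: +13.3668
  t25: +11.6449
  t26: +29.9260
  t27: +0.2526
  t28: +5.2419
  t29: +3.5362
  t30: +0.9013
  t31: +3.5299
  t32: +11.3799
  t33: +4.6228
  t34: +40.7304
  t35: +3.8706
  t36: +2.2143
  t37: +2.2715
  t38: +4.5908
  t39: +4.4878
  t40: +0.3928
  t41: +3.2107
  t42: -2.8574
  t43: +2.7744
  t44: +12.2610
  t45: +14.8348
  t46: +8.9452
  t47: +39.8848
  t48: +12.6235
  t49: +3.3338
  t50: +0.9423
  t51: +3.4987
  t52: +12.3286
Σ = +493.1354 → |volume| = 493.14

Directed edges: 156 total; 6 unmatched, e.g. (3.09,-0.44,-3.52)→(2.2,-2.56,-0.05) → open.

493.14 OPEN


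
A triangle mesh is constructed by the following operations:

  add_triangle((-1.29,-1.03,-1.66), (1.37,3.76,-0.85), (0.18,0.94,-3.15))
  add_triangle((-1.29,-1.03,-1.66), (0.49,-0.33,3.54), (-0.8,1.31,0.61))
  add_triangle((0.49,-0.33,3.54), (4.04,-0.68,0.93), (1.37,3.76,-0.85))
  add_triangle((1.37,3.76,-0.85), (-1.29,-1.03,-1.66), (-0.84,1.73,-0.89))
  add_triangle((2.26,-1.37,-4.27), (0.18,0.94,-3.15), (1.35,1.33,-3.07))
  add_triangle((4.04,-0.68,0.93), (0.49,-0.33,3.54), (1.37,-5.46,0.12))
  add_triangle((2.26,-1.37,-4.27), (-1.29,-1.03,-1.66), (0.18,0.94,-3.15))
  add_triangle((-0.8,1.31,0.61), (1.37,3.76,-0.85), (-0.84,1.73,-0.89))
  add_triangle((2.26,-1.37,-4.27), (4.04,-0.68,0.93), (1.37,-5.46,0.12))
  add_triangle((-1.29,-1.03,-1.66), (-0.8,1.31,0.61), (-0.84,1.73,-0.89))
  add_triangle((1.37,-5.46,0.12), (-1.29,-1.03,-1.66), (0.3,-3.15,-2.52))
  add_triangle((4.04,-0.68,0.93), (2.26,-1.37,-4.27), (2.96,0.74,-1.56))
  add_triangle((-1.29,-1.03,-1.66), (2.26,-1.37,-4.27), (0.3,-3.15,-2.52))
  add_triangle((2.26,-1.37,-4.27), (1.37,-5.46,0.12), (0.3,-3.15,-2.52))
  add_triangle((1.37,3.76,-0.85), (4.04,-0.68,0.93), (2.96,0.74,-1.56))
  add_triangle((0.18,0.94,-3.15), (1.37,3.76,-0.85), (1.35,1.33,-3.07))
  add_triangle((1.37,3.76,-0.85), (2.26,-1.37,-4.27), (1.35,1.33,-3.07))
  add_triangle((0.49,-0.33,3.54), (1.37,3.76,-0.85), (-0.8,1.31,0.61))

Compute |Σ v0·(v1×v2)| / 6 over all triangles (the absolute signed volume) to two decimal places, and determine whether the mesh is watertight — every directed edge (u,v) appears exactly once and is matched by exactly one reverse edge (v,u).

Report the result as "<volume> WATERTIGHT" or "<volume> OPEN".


80.30 OPEN

Per-triangle v0·(v1×v2)/6:
  t1: +1.4911
  t2: +1.4732
  t3: +9.0147
  t4: +1.4581
  t5: +2.0686
  t6: +12.1002
  t7: +3.5369
  t8: +1.2343
  t9: +16.7369
  t10: +0.7662
  t11: +2.8976
  t12: +5.4873
  t13: +3.2477
  t14: +6.4340
  t15: +5.0510
  t16: +1.8751
  t17: +2.3048
  t18: +3.1204
Σ = +80.2980 → |volume| = 80.30

Directed edges: 54 total; 6 unmatched, e.g. (-1.29,-1.03,-1.66)→(0.49,-0.33,3.54) → open.
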